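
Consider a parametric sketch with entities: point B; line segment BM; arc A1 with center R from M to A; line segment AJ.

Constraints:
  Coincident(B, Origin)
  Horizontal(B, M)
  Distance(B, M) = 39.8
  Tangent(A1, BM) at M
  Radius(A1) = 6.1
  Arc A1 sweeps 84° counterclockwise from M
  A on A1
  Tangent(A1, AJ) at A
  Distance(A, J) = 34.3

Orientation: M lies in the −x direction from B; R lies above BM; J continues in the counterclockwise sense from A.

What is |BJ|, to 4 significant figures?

49.75

B is at the origin; BM is horizontal with |BM| = 39.8 and M on the −x side, so M = (-39.80, 0.000). Tangency of A1 to BM means the radius RM is perpendicular to BM, so R = M + (0, 6.1) = (-39.80, 6.100). On A1, M sits at bearing -90° from R; an 84° counterclockwise sweep puts A at bearing -6°, so A = R + 6.1·(cos -6°, sin -6°) = (-33.73, 5.462). Since A1 is tangent to AJ there, RA ⟂ AJ, so AJ runs along (−sin -6°, cos -6°); with |AJ| = 34.3, J = (-30.15, 39.57). Then |BJ| = |J − B| = 49.75.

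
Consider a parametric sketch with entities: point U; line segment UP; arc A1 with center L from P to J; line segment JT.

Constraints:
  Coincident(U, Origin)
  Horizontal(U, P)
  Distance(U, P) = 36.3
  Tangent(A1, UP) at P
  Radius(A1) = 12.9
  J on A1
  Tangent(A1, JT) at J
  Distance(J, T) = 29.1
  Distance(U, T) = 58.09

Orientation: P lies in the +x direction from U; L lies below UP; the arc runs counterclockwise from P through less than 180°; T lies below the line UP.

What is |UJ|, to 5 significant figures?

30.758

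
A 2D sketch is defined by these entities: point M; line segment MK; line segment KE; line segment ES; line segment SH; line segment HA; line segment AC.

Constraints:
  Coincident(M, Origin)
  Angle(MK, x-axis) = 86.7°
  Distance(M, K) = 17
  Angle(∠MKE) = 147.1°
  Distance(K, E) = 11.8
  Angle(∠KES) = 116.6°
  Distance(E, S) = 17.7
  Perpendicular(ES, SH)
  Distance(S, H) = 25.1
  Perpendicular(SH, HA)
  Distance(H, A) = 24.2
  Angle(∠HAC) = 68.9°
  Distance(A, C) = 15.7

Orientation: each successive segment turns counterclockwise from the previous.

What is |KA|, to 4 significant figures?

14.60

M is at the origin; MK runs at 86.7° with length 17.0, so K = (0.9786, 16.97). ∠MKE = 147.1° gives KE at 119.6° from the x-axis; with |KE| = 11.8, E = (-4.850, 27.23). ∠KES = 116.6° gives ES at -177.0° from the x-axis; with |ES| = 17.7, S = (-22.53, 26.31). The perpendicularity gives SH at right angles to ES, so SH runs at -87.00°; with |SH| = 25.1, H = (-21.21, 1.240). The perpendicularity gives HA at right angles to SH, so HA runs at 3.000°; with |HA| = 24.2, A = (2.955, 2.506). Then |KA| = |A − K| = 14.60.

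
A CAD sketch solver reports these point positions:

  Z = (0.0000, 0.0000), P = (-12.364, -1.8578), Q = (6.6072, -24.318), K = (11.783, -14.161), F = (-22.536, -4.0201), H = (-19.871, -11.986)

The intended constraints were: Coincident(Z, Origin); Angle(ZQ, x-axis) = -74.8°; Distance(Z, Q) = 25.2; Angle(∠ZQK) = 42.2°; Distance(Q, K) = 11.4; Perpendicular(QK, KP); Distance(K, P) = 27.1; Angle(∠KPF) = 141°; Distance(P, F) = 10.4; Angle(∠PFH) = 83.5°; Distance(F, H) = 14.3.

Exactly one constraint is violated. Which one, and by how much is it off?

Distance(F, H) = 14.3 — off by 5.90.

Z = (0.00, 0.00) ✓; ZQ at -74.80° ✓; |ZQ| = 25.20 ✓; ∠ZQK = 42.20° ✓; |QK| = 11.40 ✓; ∠(QK, KP) = 90.00° ✓; |KP| = 27.10 ✓; ∠KPF = 141.0° ✓; |PF| = 10.40 ✓; ∠PFH = 83.50° ✓; |FH| = 8.400 ✗.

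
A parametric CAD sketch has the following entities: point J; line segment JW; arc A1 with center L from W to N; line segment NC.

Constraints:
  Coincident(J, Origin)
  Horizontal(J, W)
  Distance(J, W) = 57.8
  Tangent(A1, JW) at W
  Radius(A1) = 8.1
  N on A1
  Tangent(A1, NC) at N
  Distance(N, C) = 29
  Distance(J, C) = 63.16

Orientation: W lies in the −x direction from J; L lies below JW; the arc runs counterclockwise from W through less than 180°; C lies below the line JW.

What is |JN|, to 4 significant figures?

66.00

Checks: J = (0.00, 0.00) ✓; |LN| = 8.100 ✓; ∠(LN, NC) = 90.00° ✓; |NC| = 29.00 ✓; |JC| = 63.16 ✓.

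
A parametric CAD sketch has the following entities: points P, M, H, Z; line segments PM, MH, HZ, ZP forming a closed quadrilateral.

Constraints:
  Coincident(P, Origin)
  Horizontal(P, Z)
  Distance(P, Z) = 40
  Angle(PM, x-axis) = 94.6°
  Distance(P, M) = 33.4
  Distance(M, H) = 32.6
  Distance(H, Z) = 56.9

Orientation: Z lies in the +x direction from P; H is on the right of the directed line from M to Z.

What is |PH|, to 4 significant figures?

17.21

Checks: P.y = 0.00, Z.y = 0.00 ✓; |MH| = 32.60 ✓; |HZ| = 56.90 ✓.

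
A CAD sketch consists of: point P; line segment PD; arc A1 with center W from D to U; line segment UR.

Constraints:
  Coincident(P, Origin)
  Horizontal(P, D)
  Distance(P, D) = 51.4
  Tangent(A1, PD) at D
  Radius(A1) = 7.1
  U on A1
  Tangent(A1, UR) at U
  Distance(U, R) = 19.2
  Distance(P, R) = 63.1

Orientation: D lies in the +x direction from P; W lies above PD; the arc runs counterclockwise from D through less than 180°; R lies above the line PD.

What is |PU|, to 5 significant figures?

58.974

Checks: |WD| = 7.100 ✓; |WU| = 7.100 ✓; ∠(WU, UR) = 90.00° ✓; |UR| = 19.20 ✓; |PR| = 63.10 ✓.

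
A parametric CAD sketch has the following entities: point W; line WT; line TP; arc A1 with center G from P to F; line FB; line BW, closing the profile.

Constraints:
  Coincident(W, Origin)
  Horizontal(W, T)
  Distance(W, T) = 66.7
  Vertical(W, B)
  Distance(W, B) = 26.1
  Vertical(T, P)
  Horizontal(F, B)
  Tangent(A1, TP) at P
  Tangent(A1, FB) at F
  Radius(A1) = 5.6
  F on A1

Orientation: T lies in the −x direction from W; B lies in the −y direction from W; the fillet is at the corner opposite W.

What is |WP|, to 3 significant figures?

69.8

W is at the origin; W and T share the same y with |WT| = 66.7 and T on the −x side, so T = (-66.7, 0.00). WB is vertical with |WB| = 26.1 and B on the −y side, so B = (0.00, -26.1). The virtual corner opposite W is at (-66.7, -26.1). Since A1 is tangent to TP there, GP ⟂ TP and A1 meets FB tangentially, so GF is at right angles to FB, with radius 5.6, so the center G sits 5.6 in from both sides at G = (-61.1, -20.5). That places the tangent points at P = (-66.7, -20.5) on TP and F = (-61.1, -26.1) on FB. Then |WP| = |P − W| = 69.8.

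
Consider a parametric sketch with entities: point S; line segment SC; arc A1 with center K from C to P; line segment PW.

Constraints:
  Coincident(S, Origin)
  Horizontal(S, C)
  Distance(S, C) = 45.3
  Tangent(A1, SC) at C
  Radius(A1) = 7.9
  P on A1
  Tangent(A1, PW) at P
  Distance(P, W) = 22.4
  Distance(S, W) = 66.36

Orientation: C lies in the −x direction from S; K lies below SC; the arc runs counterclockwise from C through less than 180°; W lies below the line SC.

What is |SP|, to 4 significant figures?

52.80

Checks: |KP| = 7.900 ✓; ∠(KP, PW) = 90.00° ✓; |PW| = 22.40 ✓; |SW| = 66.36 ✓.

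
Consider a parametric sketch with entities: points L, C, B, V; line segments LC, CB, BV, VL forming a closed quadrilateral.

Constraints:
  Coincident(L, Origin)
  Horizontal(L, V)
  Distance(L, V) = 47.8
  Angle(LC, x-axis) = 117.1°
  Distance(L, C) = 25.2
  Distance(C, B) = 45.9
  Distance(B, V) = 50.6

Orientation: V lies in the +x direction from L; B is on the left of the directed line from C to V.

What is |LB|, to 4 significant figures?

54.03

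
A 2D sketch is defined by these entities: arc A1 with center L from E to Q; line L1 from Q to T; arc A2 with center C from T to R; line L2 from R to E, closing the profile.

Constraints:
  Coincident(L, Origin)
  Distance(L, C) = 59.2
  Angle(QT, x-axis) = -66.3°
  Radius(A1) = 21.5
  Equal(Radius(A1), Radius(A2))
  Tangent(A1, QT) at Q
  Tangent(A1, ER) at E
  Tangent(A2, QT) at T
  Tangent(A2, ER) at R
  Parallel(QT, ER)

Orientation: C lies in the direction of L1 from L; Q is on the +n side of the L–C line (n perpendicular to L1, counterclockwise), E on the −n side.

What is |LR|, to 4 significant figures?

62.98

The slot axis is L1's direction at -66.3°, so u = (cos -66.3°, sin -66.3°) = (0.4019, -0.9157) and n = (−sin -66.3°, cos -66.3°) = (0.9157, 0.4019). L is at the origin and C lies 59.2 along u from L, so C = 59.2·u = (23.80, -54.21). Tangency of A1 to both parallel lines with radius 21.5 puts Q and E at L ± 21.5·n: Q = (19.69, 8.642), E = (-19.69, -8.642). Equal radii place T and R the same way about C: T = C + 21.5·n = (43.48, -45.57), R = C − 21.5·n = (4.109, -62.85). Then |LR| = |R − L| = 62.98.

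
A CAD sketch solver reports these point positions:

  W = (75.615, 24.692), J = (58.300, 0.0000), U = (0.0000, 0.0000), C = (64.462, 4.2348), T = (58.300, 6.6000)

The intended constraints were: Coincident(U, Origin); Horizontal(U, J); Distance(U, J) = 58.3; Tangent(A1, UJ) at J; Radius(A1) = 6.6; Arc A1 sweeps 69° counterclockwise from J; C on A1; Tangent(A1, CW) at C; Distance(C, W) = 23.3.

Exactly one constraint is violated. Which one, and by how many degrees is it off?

Tangent(A1, CW) at C — off by 7.60°.

U = (0.00, 0.00) ✓; U.y = 0.00, J.y = 0.00 ✓; |UJ| = 58.30 ✓; ∠(TJ, JU) = 90.00° ✓; |TJ| = 6.600 ✓; bearing(T→C) − bearing(T→J) = 69.00° ✓; |TC| = 6.600 ✓; ∠(TC, CW) = 97.60° ✗; |CW| = 23.30 ✓.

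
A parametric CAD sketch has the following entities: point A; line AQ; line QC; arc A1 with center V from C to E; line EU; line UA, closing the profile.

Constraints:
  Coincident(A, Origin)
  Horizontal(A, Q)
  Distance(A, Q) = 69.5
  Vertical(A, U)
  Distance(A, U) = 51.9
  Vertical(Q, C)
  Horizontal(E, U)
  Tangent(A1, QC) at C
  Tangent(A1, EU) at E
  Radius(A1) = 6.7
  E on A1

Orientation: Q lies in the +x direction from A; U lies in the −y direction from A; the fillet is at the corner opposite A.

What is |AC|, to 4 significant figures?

82.91

The virtual corner opposite A is at (69.50, -51.90). Since A1 is tangent to QC there, VC ⟂ QC and the tangent condition forces VE to be normal to EU, with radius 6.7, so the center V sits 6.7 in from both sides at V = (62.80, -45.20). That places the tangent points at C = (69.50, -45.20) on QC and E = (62.80, -51.90) on EU. Then |AC| = |C − A| = 82.91.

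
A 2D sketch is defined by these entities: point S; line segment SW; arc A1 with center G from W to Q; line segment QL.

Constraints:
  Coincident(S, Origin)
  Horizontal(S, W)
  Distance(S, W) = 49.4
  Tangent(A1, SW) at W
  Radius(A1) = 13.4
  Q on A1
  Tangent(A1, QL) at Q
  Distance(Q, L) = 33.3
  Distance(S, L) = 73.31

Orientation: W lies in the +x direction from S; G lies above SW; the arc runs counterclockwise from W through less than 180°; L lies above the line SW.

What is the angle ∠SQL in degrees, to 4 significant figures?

91.26°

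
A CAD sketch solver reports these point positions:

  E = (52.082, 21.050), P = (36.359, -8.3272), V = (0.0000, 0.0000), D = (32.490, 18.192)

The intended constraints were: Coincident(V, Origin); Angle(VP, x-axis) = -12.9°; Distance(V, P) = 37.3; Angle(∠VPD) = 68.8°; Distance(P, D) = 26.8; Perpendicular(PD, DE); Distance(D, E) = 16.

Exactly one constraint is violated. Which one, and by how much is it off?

Distance(D, E) = 16 — off by 3.80.

V = (0.00, 0.00) ✓; VP at -12.90° ✓; |VP| = 37.30 ✓; ∠VPD = 68.80° ✓; |PD| = 26.80 ✓; ∠(PD, DE) = 90.00° ✓; |DE| = 19.80 ✗.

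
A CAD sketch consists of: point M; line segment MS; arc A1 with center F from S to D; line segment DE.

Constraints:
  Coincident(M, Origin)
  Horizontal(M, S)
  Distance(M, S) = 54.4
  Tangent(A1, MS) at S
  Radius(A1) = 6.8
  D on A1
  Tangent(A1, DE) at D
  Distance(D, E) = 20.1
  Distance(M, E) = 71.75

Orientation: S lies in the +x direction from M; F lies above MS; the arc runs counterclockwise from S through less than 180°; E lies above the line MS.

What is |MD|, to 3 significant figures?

60.9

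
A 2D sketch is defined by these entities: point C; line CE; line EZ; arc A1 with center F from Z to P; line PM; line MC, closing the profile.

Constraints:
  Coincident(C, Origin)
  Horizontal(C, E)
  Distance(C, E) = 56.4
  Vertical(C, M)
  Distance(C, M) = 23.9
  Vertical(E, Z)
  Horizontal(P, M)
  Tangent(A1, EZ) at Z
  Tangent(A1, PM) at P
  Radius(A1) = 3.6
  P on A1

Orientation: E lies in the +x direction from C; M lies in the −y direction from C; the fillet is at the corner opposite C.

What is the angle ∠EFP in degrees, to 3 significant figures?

170°

C is at the origin; CE is horizontal with |CE| = 56.4 and E on the +x side, so E = (56.4, 0.00). CM is vertical with |CM| = 23.9 and M on the −y side, so M = (0.00, -23.9). The virtual corner opposite C is at (56.4, -23.9). Tangency of A1 to EZ means the radius FZ is perpendicular to EZ and tangency of A1 to PM means the radius FP is perpendicular to PM, with radius 3.6, so the center F sits 3.6 in from both sides at F = (52.8, -20.3). That places the tangent points at Z = (56.4, -20.3) on EZ and P = (52.8, -23.9) on PM. Then cos ∠EFP = FE·FP / (|FE||FP|), giving 170°.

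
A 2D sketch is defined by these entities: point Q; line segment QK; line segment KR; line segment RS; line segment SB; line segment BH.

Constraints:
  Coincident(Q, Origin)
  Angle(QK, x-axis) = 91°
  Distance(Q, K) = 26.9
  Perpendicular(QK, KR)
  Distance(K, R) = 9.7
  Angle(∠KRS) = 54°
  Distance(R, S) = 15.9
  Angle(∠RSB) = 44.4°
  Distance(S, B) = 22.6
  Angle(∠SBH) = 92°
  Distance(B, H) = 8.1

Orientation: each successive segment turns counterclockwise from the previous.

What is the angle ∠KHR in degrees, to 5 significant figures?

47.746°

Q is at the origin; QK runs at 91.0° with length 26.9, so K = (-0.46947, 26.896). QK ⟂ KR, so KR runs at -179.00°; with |KR| = 9.7, R = (-10.168, 26.727). ∠KRS = 54.0° gives RS at -53.000° from the x-axis; with |RS| = 15.9, S = (-0.59913, 14.028). ∠RSB = 44.4° gives SB at 82.600° from the x-axis; with |SB| = 22.6, B = (2.3116, 36.440). ∠SBH = 92.0° gives BH at 170.60° from the x-axis; with |BH| = 8.1, H = (-5.6796, 37.763). Then cos ∠KHR = HK·HR / (|HK||HR|), giving 47.746°.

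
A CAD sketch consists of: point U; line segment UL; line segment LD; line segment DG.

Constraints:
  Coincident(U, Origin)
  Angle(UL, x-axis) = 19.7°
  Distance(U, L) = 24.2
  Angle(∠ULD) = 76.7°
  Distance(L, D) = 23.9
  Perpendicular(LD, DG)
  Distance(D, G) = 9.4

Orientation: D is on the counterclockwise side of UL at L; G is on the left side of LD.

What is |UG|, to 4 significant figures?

23.16

U is at the origin; UL runs at 19.7° with length 24.2, so L = 24.2·(cos 19.7°, sin 19.7°) = (22.78, 8.158). ∠ULD = 76.7°, so LD runs at 19.7° + (180° − 76.7°) = 123.0° from the x-axis; with |LD| = 23.9, D = L + 23.9·(cos 123.0°, sin 123.0°) = (9.767, 28.20). LD is perpendicular to DG; with |DG| = 9.4 on the left of LD, G = D + 9.4·(-0.8387, -0.5446) = (1.883, 23.08). Then |UG| = |G − U| = 23.16.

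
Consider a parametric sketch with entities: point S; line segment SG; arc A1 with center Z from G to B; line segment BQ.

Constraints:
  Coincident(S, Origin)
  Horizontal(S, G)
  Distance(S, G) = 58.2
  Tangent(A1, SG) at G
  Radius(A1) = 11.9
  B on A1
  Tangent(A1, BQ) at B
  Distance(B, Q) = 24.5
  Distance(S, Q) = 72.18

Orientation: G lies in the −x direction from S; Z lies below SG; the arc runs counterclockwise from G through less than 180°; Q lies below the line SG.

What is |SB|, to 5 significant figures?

71.181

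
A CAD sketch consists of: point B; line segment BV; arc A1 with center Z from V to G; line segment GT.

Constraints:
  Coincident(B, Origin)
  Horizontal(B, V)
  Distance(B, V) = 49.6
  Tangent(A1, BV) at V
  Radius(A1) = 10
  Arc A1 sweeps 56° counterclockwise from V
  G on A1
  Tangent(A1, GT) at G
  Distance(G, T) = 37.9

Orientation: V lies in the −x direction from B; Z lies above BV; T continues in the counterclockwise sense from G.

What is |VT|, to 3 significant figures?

46.4

B is at the origin; BV is horizontal with |BV| = 49.6 and V on the −x side, so V = (-49.6, 0.00). Since A1 is tangent to BV there, ZV ⟂ BV, so Z = V + (0, 10) = (-49.6, 10.0). On A1, V sits at bearing -90° from Z; a 56° counterclockwise sweep puts G at bearing -34°, so G = Z + 10.0·(cos -34°, sin -34°) = (-41.3, 4.41). A1 meets GT tangentially, so ZG is at right angles to GT, so GT runs along (−sin -34°, cos -34°); with |GT| = 37.9, T = (-20.1, 35.8). Then |VT| = |T − V| = 46.4.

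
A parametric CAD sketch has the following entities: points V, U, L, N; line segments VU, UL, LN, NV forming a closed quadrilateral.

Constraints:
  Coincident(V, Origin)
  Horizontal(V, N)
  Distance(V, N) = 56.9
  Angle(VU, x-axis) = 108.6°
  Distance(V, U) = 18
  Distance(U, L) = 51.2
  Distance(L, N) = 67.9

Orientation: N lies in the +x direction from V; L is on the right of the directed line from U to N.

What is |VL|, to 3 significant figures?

34.0

Checks: |UL| = 51.20 ✓; |LN| = 67.90 ✓.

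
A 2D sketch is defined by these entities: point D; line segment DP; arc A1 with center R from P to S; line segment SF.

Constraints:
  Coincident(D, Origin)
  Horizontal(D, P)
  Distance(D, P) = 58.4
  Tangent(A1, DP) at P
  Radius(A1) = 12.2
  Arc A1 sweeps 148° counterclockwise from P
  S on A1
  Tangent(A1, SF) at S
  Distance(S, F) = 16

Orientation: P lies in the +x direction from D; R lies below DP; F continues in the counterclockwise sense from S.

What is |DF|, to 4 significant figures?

72.48

D is at the origin; D and P share the same y with |DP| = 58.4 and P on the +x side, so P = (58.40, 0.000). Tangency of A1 to DP means the radius RP is perpendicular to DP, so R = P + (0, -12.2) = (58.40, -12.20). On A1, P sits at bearing 90° from R; a 148° counterclockwise sweep puts S at bearing 238°, so S = R + 12.2·(cos 238°, sin 238°) = (51.93, -22.55). Since A1 is tangent to SF there, RS ⟂ SF, so SF runs along (−sin 238°, cos 238°); with |SF| = 16.0, F = (65.50, -31.02). Then |DF| = |F − D| = 72.48.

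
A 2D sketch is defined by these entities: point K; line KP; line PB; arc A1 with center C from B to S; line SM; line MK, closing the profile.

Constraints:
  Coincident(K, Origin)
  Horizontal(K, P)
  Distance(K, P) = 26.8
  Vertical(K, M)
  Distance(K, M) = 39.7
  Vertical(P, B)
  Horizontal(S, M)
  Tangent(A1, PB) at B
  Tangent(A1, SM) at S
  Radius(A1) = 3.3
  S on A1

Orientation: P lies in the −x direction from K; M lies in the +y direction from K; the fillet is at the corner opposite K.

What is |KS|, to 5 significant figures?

46.134

K is at the origin; K and P share the same y with |KP| = 26.8 and P on the −x side, so P = (-26.800, 0.0000). K and M share the same x with |KM| = 39.7 and M on the +y side, so M = (0.0000, 39.700). The virtual corner opposite K is at (-26.800, 39.700). A1 meets PB tangentially, so CB is at right angles to PB and A1 meets SM tangentially, so CS is at right angles to SM, with radius 3.3, so the center C sits 3.3 in from both sides at C = (-23.500, 36.400). That places the tangent points at B = (-26.800, 36.400) on PB and S = (-23.500, 39.700) on SM. Then |KS| = |S − K| = 46.134.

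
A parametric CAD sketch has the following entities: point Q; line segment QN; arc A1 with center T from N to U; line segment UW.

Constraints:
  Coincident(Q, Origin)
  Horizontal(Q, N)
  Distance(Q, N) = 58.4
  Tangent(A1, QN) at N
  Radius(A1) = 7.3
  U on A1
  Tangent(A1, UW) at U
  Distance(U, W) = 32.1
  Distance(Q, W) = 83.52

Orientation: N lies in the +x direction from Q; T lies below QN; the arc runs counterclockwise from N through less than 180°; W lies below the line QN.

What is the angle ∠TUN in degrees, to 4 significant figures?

22.76°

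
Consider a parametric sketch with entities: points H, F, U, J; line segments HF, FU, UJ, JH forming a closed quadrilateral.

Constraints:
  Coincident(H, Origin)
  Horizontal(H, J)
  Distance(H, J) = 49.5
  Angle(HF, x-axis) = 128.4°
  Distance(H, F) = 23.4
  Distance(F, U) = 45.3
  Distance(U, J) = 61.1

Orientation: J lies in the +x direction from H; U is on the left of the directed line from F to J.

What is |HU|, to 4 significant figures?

53.96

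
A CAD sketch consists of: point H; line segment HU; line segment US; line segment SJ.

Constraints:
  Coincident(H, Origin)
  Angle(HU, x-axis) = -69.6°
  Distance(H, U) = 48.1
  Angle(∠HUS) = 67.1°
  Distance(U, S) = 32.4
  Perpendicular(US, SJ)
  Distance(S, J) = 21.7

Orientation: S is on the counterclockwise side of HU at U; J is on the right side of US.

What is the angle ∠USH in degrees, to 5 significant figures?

72.839°

H is at the origin; HU runs at -69.6° with length 48.1, so U = 48.1·(cos -69.6°, sin -69.6°) = (16.766, -45.083). ∠HUS = 67.1°, so US runs at -69.6° + (180° − 67.1°) = 43.300° from the x-axis; with |US| = 32.4, S = U + 32.4·(cos 43.300°, sin 43.300°) = (40.346, -22.863). Then cos ∠USH = SU·SH / (|SU||SH|), giving 72.839°.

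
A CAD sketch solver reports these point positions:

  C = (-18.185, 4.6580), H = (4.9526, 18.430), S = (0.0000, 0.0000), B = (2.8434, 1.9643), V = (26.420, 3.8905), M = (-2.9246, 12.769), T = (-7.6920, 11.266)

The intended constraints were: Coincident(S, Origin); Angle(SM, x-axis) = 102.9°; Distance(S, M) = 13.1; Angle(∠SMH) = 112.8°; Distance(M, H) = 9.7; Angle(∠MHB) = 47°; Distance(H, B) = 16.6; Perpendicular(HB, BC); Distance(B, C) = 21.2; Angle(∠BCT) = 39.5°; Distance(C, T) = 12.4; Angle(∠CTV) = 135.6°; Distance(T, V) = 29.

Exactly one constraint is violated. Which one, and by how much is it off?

Distance(T, V) = 29 — off by 5.90.

S = (0.00, 0.00) ✓; SM at 102.9° ✓; |SM| = 13.10 ✓; ∠SMH = 112.8° ✓; |MH| = 9.700 ✓; ∠MHB = 47.00° ✓; |HB| = 16.60 ✓; ∠(HB, BC) = 90.00° ✓; |BC| = 21.20 ✓; ∠BCT = 39.50° ✓; |CT| = 12.40 ✓; ∠CTV = 135.6° ✓; |TV| = 34.90 ✗.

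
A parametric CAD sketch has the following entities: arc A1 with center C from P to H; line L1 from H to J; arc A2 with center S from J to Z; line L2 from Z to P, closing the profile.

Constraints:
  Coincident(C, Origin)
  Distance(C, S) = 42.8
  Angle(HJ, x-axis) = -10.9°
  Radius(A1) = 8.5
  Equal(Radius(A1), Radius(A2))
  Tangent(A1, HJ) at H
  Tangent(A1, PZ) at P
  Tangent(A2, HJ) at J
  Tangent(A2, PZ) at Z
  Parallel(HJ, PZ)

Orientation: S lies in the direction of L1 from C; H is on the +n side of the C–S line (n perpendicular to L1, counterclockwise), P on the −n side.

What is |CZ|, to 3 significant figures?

43.6

The slot axis is L1's direction at -10.9°, so u = (cos -10.9°, sin -10.9°) = (0.982, -0.189) and n = (−sin -10.9°, cos -10.9°) = (0.189, 0.982). C is at the origin and S lies 42.8 along u from C, so S = 42.8·u = (42.0, -8.09). Tangency of A1 to both parallel lines with radius 8.5 puts H and P at C ± 8.5·n: H = (1.61, 8.35), P = (-1.61, -8.35). Equal radii place J and Z the same way about S: J = S + 8.5·n = (43.6, 0.253), Z = S − 8.5·n = (40.4, -16.4). Then |CZ| = |Z − C| = 43.6.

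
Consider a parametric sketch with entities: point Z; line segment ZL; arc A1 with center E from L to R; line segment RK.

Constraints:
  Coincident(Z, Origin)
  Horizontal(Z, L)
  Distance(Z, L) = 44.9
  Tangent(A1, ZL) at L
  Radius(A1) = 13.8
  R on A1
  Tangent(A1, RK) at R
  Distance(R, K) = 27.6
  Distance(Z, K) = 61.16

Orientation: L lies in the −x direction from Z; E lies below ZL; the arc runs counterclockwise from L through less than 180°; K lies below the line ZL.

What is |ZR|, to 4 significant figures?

60.41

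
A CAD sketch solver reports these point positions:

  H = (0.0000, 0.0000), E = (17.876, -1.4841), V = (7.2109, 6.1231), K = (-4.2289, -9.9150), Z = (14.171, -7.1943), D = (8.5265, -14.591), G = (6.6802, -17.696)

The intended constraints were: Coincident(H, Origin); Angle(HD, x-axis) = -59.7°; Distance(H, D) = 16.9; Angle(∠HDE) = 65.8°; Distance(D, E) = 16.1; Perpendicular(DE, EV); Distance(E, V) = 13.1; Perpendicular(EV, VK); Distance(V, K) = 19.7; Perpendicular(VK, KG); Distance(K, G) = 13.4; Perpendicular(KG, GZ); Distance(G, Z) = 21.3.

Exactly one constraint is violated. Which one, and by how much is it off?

Distance(G, Z) = 21.3 — off by 8.40.

H = (0.00, 0.00) ✓; HD at -59.70° ✓; |HD| = 16.90 ✓; ∠HDE = 65.80° ✓; |DE| = 16.10 ✓; ∠(DE, EV) = 90.00° ✓; |EV| = 13.10 ✓; ∠(EV, VK) = 90.00° ✓; |VK| = 19.70 ✓; ∠(VK, KG) = 90.00° ✓; |KG| = 13.40 ✓; ∠(KG, GZ) = 90.00° ✓; |GZ| = 12.90 ✗.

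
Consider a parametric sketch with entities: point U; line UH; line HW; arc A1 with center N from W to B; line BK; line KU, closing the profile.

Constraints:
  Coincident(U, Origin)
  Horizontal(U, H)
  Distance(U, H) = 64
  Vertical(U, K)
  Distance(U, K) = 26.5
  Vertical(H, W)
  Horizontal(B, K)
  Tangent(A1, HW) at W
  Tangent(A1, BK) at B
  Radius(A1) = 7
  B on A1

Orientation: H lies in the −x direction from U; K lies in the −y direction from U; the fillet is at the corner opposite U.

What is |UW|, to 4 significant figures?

66.90

U is at the origin; UH is horizontal with |UH| = 64.0 and H on the −x side, so H = (-64.00, 0.000). U and K share the same x with |UK| = 26.5 and K on the −y side, so K = (0.000, -26.50). The virtual corner opposite U is at (-64.00, -26.50). The tangent condition forces NW to be normal to HW and since A1 is tangent to BK there, NB ⟂ BK, with radius 7.0, so the center N sits 7.0 in from both sides at N = (-57.00, -19.50). That places the tangent points at W = (-64.00, -19.50) on HW and B = (-57.00, -26.50) on BK. Then |UW| = |W − U| = 66.90.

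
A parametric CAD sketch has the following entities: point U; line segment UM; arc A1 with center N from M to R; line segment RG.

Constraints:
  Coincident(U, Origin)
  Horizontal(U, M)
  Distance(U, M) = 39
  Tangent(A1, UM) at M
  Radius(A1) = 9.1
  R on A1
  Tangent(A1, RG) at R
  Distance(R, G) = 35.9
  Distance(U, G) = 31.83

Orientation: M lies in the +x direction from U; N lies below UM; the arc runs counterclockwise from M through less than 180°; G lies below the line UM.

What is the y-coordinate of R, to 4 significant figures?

-3.211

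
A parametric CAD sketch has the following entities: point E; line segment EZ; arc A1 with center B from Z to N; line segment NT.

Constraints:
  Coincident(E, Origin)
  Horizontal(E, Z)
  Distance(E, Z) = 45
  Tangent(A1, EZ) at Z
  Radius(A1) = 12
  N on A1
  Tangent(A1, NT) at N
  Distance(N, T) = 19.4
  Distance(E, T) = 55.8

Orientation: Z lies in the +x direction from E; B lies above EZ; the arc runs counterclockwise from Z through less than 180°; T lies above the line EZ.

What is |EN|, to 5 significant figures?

57.981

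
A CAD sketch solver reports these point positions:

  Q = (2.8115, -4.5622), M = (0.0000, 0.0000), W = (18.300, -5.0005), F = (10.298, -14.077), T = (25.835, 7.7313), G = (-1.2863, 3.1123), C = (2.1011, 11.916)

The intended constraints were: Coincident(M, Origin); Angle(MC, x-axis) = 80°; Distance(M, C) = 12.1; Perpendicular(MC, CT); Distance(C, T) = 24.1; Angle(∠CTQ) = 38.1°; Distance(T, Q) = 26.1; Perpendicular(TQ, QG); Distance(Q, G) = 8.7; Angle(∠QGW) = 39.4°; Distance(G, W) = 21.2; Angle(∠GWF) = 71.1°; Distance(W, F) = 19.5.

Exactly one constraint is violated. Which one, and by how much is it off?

Distance(W, F) = 19.5 — off by 7.40.

M = (0.00, 0.00) ✓; MC at 80.00° ✓; |MC| = 12.10 ✓; ∠(MC, CT) = 90.00° ✓; |CT| = 24.10 ✓; ∠CTQ = 38.10° ✓; |TQ| = 26.10 ✓; ∠(TQ, QG) = 90.00° ✓; |QG| = 8.700 ✓; ∠QGW = 39.40° ✓; |GW| = 21.20 ✓; ∠GWF = 71.10° ✓; |WF| = 12.10 ✗.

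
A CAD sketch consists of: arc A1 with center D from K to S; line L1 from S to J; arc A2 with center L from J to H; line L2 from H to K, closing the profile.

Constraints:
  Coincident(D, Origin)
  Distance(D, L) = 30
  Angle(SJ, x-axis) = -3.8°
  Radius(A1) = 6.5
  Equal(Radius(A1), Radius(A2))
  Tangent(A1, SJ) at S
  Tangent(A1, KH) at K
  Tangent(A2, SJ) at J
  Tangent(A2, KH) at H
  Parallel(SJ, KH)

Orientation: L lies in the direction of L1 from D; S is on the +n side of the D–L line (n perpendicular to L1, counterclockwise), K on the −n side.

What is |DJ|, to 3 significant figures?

30.7

The slot axis is L1's direction at -3.8°, so u = (cos -3.8°, sin -3.8°) = (0.998, -0.0663) and n = (−sin -3.8°, cos -3.8°) = (0.0663, 0.998). D is at the origin and L lies 30.0 along u from D, so L = 30.0·u = (29.9, -1.99). Tangency of A1 to both parallel lines with radius 6.5 puts S and K at D ± 6.5·n: S = (0.431, 6.49), K = (-0.431, -6.49). Equal radii place J and H the same way about L: J = L + 6.5·n = (30.4, 4.50), H = L − 6.5·n = (29.5, -8.47). Then |DJ| = |J − D| = 30.7.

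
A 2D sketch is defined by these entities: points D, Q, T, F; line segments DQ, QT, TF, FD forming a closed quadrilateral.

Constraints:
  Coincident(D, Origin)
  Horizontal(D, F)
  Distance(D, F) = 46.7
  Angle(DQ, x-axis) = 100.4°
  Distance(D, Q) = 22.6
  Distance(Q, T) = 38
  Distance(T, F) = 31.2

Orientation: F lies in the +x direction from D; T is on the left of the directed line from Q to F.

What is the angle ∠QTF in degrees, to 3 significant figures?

106°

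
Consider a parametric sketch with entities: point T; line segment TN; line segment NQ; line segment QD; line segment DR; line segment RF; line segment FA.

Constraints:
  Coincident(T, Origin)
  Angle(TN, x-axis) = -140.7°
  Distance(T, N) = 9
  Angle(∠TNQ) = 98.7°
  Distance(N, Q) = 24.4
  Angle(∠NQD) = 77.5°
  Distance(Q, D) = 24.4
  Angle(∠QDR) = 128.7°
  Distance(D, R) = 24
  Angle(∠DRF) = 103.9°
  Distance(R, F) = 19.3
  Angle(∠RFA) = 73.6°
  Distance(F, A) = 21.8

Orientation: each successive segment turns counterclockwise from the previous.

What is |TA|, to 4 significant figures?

6.776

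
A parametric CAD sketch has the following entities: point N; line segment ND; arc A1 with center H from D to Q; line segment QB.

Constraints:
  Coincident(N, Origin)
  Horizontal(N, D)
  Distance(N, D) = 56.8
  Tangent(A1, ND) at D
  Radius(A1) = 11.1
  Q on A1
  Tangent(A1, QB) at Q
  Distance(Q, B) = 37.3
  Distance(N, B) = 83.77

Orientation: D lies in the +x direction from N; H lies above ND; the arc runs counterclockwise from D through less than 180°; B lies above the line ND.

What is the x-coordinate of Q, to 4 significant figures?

67.90

N is at the origin; ND is horizontal with |ND| = 56.8 and D on the +x side, so D = (56.80, 0.000). A1 meets ND tangentially, so HD is at right angles to ND, so H = D + (0, 11.1) = (56.80, 11.10). Since HQ ⟂ QB (tangency), |HB| = √(11.1² + 37.3²) = 38.92 regardless of where Q sits on A1. So B lies on both circle(N, 83.77) and circle(H, 38.92); the above-ND intersection is B = (68.50, 48.22). Q is the foot of the tangent from B: Q = (67.90, 10.92).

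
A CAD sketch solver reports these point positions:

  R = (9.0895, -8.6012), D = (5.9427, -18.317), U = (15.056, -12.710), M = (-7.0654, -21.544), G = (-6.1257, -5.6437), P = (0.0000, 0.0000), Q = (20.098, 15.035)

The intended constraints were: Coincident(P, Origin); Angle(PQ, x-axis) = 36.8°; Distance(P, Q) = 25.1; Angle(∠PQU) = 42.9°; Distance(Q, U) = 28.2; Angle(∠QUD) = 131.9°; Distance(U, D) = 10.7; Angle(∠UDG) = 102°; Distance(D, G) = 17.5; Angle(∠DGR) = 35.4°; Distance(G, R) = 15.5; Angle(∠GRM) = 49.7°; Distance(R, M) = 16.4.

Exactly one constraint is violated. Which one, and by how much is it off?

Distance(R, M) = 16.4 — off by 4.30.

P = (0.00, 0.00) ✓; PQ at 36.80° ✓; |PQ| = 25.10 ✓; ∠PQU = 42.90° ✓; |QU| = 28.20 ✓; ∠QUD = 131.9° ✓; |UD| = 10.70 ✓; ∠UDG = 102.0° ✓; |DG| = 17.50 ✓; ∠DGR = 35.40° ✓; |GR| = 15.50 ✓; ∠GRM = 49.70° ✓; |RM| = 20.70 ✗.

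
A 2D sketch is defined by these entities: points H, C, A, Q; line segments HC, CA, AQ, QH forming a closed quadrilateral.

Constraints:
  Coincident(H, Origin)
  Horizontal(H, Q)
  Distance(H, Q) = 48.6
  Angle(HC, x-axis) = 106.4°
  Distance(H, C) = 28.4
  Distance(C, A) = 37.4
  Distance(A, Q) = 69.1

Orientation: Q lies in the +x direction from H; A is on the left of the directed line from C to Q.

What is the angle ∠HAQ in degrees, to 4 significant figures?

43.53°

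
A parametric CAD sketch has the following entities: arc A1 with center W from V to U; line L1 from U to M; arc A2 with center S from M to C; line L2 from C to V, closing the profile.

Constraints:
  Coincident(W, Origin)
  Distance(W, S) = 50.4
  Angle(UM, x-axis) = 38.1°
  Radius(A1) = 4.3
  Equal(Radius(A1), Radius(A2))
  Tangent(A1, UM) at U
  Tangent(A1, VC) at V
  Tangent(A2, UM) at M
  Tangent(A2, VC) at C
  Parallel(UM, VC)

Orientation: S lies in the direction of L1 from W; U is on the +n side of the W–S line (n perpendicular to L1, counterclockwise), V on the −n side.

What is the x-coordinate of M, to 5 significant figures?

37.008

Tangency of A1 to both parallel lines with radius 4.3 puts U and V at W ± 4.3·n: U = (-2.6533, 3.3838), V = (2.6533, -3.3838). Equal radii place M and C the same way about S: M = S + 4.3·n = (37.008, 34.482), C = S − 4.3·n = (42.315, 27.715). So M.x = 37.008.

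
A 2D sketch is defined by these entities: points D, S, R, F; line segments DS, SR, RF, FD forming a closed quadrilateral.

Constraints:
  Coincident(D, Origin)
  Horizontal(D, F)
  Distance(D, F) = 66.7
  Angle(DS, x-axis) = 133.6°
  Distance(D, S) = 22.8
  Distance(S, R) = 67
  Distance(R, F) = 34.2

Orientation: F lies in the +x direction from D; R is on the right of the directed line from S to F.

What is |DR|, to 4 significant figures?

44.99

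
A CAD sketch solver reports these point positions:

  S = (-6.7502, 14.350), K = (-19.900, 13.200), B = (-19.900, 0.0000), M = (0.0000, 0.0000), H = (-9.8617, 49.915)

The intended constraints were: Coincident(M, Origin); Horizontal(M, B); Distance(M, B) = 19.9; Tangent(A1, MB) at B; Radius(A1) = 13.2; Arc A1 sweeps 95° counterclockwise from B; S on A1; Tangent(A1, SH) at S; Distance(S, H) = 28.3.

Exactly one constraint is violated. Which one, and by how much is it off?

Distance(S, H) = 28.3 — off by 7.40.

M = (0.00, 0.00) ✓; M.y = 0.00, B.y = 0.00 ✓; |MB| = 19.90 ✓; ∠(KB, BM) = 90.00° ✓; |KB| = 13.20 ✓; bearing(K→S) − bearing(K→B) = 95.00° ✓; |KS| = 13.20 ✓; ∠(KS, SH) = 90.00° ✓; |SH| = 35.70 ✗.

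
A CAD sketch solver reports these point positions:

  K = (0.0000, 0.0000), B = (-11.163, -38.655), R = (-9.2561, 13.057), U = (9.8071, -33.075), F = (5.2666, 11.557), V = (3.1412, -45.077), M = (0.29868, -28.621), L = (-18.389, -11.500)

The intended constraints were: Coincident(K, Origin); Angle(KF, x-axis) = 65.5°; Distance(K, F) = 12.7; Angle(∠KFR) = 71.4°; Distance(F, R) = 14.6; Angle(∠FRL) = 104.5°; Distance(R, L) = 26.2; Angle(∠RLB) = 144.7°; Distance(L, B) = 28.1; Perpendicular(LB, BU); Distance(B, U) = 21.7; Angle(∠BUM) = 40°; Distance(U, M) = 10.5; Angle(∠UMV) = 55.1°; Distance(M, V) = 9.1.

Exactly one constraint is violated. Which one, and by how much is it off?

Distance(M, V) = 9.1 — off by 7.60.

K = (0.00, 0.00) ✓; KF at 65.50° ✓; |KF| = 12.70 ✓; ∠KFR = 71.40° ✓; |FR| = 14.60 ✓; ∠FRL = 104.5° ✓; |RL| = 26.20 ✓; ∠RLB = 144.7° ✓; |LB| = 28.10 ✓; ∠(LB, BU) = 90.00° ✓; |BU| = 21.70 ✓; ∠BUM = 40.00° ✓; |UM| = 10.50 ✓; ∠UMV = 55.10° ✓; |MV| = 16.70 ✗.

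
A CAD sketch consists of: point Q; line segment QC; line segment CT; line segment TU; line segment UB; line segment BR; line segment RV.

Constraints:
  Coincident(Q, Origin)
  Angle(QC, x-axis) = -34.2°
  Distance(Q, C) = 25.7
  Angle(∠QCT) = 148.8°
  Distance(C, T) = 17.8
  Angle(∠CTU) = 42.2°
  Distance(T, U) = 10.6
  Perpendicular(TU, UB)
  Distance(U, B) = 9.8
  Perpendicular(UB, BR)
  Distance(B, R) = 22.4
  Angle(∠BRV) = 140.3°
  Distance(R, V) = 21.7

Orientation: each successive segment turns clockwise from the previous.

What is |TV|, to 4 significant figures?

28.78

The perpendicularity gives BR at right angles to UB, so BR runs at -23.20°; with |BR| = 22.4, R = (43.37, -26.27). ∠BRV = 140.3° gives RV at -62.90° from the x-axis; with |RV| = 21.7, V = (53.26, -45.59). Then |TV| = |V − T| = 28.78.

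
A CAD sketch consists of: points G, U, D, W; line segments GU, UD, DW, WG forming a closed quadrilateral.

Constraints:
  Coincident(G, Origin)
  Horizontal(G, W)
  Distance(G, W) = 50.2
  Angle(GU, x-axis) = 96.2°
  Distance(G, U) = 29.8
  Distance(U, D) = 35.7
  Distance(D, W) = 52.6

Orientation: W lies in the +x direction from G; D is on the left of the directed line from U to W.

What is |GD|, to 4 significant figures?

55.00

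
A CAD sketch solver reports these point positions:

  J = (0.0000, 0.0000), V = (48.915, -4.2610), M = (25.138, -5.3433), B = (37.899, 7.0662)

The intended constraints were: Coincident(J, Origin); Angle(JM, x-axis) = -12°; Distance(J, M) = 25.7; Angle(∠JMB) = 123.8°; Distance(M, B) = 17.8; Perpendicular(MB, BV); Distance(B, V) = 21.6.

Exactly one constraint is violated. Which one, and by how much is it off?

Distance(B, V) = 21.6 — off by 5.80.

J = (0.00, 0.00) ✓; JM at -12.00° ✓; |JM| = 25.70 ✓; ∠JMB = 123.8° ✓; |MB| = 17.80 ✓; ∠(MB, BV) = 90.00° ✓; |BV| = 15.80 ✗.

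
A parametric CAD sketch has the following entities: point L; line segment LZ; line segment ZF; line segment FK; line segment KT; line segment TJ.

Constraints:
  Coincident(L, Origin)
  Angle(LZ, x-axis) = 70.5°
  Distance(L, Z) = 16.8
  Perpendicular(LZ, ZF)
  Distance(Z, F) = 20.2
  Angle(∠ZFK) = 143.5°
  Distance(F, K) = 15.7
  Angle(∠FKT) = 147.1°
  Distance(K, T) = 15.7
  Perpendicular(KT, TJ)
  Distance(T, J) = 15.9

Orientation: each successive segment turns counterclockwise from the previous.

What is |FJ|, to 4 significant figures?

29.81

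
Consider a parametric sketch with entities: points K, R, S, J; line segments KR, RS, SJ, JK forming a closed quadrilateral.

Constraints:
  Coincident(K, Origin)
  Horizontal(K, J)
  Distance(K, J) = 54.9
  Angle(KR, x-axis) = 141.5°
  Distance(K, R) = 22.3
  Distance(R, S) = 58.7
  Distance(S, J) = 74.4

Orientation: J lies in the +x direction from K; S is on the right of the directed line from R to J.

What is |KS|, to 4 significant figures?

43.90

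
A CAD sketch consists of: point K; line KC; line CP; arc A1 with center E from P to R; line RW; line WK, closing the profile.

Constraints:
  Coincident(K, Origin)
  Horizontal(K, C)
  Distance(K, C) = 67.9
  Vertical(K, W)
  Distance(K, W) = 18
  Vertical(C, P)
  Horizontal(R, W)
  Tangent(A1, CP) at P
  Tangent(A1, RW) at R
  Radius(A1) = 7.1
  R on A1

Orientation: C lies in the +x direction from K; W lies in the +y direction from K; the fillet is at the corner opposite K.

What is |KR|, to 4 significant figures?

63.41

The virtual corner opposite K is at (67.90, 18.00). Since A1 is tangent to CP there, EP ⟂ CP and A1 meets RW tangentially, so ER is at right angles to RW, with radius 7.1, so the center E sits 7.1 in from both sides at E = (60.80, 10.90). That places the tangent points at P = (67.90, 10.90) on CP and R = (60.80, 18.00) on RW. Then |KR| = |R − K| = 63.41.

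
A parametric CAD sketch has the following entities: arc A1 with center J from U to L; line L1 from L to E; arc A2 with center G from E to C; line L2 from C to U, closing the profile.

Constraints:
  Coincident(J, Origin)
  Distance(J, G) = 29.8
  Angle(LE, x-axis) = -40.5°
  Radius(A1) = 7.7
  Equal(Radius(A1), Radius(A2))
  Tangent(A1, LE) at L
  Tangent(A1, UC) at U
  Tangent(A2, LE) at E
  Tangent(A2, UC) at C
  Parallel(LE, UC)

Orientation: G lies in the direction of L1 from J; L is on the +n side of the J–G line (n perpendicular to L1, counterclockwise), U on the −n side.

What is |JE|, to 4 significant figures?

30.78

The slot axis is L1's direction at -40.5°, so u = (cos -40.5°, sin -40.5°) = (0.7604, -0.6494) and n = (−sin -40.5°, cos -40.5°) = (0.6494, 0.7604). J is at the origin and G lies 29.8 along u from J, so G = 29.8·u = (22.66, -19.35). Tangency of A1 to both parallel lines with radius 7.7 puts L and U at J ± 7.7·n: L = (5.001, 5.855), U = (-5.001, -5.855). Equal radii place E and C the same way about G: E = G + 7.7·n = (27.66, -13.50), C = G − 7.7·n = (17.66, -25.21). Then |JE| = |E − J| = 30.78.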